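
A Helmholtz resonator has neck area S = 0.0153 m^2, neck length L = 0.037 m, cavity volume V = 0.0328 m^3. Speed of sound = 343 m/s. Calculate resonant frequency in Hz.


Given values:
  S = 0.0153 m^2, L = 0.037 m, V = 0.0328 m^3, c = 343 m/s
Formula: f = (c / (2*pi)) * sqrt(S / (V * L))
Compute V * L = 0.0328 * 0.037 = 0.0012136
Compute S / (V * L) = 0.0153 / 0.0012136 = 12.6071
Compute sqrt(12.6071) = 3.550648
Compute c / (2*pi) = 343 / 6.283185 = 54.590148
f = 54.590148 * 3.550648 = 193.83

193.83 Hz


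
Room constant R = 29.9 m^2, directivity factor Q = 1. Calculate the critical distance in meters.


Given values:
  R = 29.9 m^2, Q = 1
Formula: d_c = 0.141 * sqrt(Q * R)
Compute Q * R = 1 * 29.9 = 29.9
Compute sqrt(29.9) = 5.4681
d_c = 0.141 * 5.4681 = 0.771

0.771 m


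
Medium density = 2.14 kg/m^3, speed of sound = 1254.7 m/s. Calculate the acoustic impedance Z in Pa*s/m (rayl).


Given values:
  rho = 2.14 kg/m^3
  c = 1254.7 m/s
Formula: Z = rho * c
Z = 2.14 * 1254.7
Z = 2685.06

2685.06 rayl


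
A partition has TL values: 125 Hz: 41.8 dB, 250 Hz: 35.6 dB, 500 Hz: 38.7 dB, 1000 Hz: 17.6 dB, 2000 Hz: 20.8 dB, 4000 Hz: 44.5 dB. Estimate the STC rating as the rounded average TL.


Given TL values at each frequency:
  125 Hz: 41.8 dB
  250 Hz: 35.6 dB
  500 Hz: 38.7 dB
  1000 Hz: 17.6 dB
  2000 Hz: 20.8 dB
  4000 Hz: 44.5 dB
Formula: STC ~ round(average of TL values)
Sum = 41.8 + 35.6 + 38.7 + 17.6 + 20.8 + 44.5 = 199.0
Average = 199.0 / 6 = 33.17
Rounded: 33

33


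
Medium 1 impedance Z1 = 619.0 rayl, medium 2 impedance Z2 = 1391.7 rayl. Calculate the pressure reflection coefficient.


Given values:
  Z1 = 619.0 rayl, Z2 = 1391.7 rayl
Formula: R = (Z2 - Z1) / (Z2 + Z1)
Numerator: Z2 - Z1 = 1391.7 - 619.0 = 772.7
Denominator: Z2 + Z1 = 1391.7 + 619.0 = 2010.7
R = 772.7 / 2010.7 = 0.3843

0.3843


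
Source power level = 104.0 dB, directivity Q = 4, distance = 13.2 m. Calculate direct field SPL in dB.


Given values:
  Lw = 104.0 dB, Q = 4, r = 13.2 m
Formula: SPL = Lw + 10 * log10(Q / (4 * pi * r^2))
Compute 4 * pi * r^2 = 4 * pi * 13.2^2 = 2189.5644
Compute Q / denom = 4 / 2189.5644 = 0.00182685
Compute 10 * log10(0.00182685) = -27.383
SPL = 104.0 + (-27.383) = 76.62

76.62 dB


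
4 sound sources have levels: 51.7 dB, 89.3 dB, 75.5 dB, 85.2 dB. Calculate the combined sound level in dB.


Formula: L_total = 10 * log10( sum(10^(Li/10)) )
  Source 1: 10^(51.7/10) = 147910.8388
  Source 2: 10^(89.3/10) = 851138038.2024
  Source 3: 10^(75.5/10) = 35481338.9234
  Source 4: 10^(85.2/10) = 331131121.4826
Sum of linear values = 1217898409.4472
L_total = 10 * log10(1217898409.4472) = 90.86

90.86 dB


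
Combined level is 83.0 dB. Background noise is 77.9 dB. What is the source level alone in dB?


Given values:
  L_total = 83.0 dB, L_bg = 77.9 dB
Formula: L_source = 10 * log10(10^(L_total/10) - 10^(L_bg/10))
Convert to linear:
  10^(83.0/10) = 199526231.4969
  10^(77.9/10) = 61659500.1861
Difference: 199526231.4969 - 61659500.1861 = 137866731.3108
L_source = 10 * log10(137866731.3108) = 81.39

81.39 dB


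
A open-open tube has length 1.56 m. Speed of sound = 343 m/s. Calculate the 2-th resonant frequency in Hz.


Given values:
  Tube type: open-open, L = 1.56 m, c = 343 m/s, n = 2
Formula: f_n = n * c / (2 * L)
Compute 2 * L = 2 * 1.56 = 3.12
f = 2 * 343 / 3.12
f = 219.87

219.87 Hz


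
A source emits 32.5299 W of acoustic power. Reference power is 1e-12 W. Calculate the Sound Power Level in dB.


Given values:
  W = 32.5299 W
  W_ref = 1e-12 W
Formula: SWL = 10 * log10(W / W_ref)
Compute ratio: W / W_ref = 32529900000000
Compute log10: log10(32529900000000) = 13.512283
Multiply: SWL = 10 * 13.512283 = 135.12

135.12 dB


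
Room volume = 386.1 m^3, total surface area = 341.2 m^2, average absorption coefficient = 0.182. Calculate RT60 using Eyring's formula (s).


Given values:
  V = 386.1 m^3, S = 341.2 m^2, alpha = 0.182
Formula: RT60 = 0.161 * V / (-S * ln(1 - alpha))
Compute ln(1 - 0.182) = ln(0.818) = -0.200893
Denominator: -341.2 * -0.200893 = 68.5447
Numerator: 0.161 * 386.1 = 62.1621
RT60 = 62.1621 / 68.5447 = 0.907

0.907 s


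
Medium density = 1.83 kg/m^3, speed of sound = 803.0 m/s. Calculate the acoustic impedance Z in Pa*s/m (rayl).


Given values:
  rho = 1.83 kg/m^3
  c = 803.0 m/s
Formula: Z = rho * c
Z = 1.83 * 803.0
Z = 1469.49

1469.49 rayl


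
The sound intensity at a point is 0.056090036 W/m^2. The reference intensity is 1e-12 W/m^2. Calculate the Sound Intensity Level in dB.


Given values:
  I = 0.056090036 W/m^2
  I_ref = 1e-12 W/m^2
Formula: SIL = 10 * log10(I / I_ref)
Compute ratio: I / I_ref = 56090036000
Compute log10: log10(56090036000) = 10.748886
Multiply: SIL = 10 * 10.748886 = 107.49

107.49 dB


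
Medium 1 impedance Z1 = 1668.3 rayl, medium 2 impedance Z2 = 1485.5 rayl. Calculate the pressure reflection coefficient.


Given values:
  Z1 = 1668.3 rayl, Z2 = 1485.5 rayl
Formula: R = (Z2 - Z1) / (Z2 + Z1)
Numerator: Z2 - Z1 = 1485.5 - 1668.3 = -182.8
Denominator: Z2 + Z1 = 1485.5 + 1668.3 = 3153.8
R = -182.8 / 3153.8 = -0.058

-0.058


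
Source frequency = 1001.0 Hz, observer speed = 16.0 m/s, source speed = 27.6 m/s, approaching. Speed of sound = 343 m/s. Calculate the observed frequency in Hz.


Given values:
  f_s = 1001.0 Hz, v_o = 16.0 m/s, v_s = 27.6 m/s
  Direction: approaching
Formula: f_o = f_s * (c + v_o) / (c - v_s)
Numerator: c + v_o = 343 + 16.0 = 359.0
Denominator: c - v_s = 343 - 27.6 = 315.4
f_o = 1001.0 * 359.0 / 315.4 = 1139.38

1139.38 Hz


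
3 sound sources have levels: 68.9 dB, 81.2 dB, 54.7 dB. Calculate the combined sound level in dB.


Formula: L_total = 10 * log10( sum(10^(Li/10)) )
  Source 1: 10^(68.9/10) = 7762471.1663
  Source 2: 10^(81.2/10) = 131825673.8556
  Source 3: 10^(54.7/10) = 295120.9227
Sum of linear values = 139883265.9446
L_total = 10 * log10(139883265.9446) = 81.46

81.46 dB


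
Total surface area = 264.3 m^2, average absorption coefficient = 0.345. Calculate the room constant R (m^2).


Given values:
  S = 264.3 m^2, alpha = 0.345
Formula: R = S * alpha / (1 - alpha)
Numerator: 264.3 * 0.345 = 91.1835
Denominator: 1 - 0.345 = 0.655
R = 91.1835 / 0.655 = 139.21

139.21 m^2


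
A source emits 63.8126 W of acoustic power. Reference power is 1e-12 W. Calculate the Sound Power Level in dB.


Given values:
  W = 63.8126 W
  W_ref = 1e-12 W
Formula: SWL = 10 * log10(W / W_ref)
Compute ratio: W / W_ref = 63812600000000
Compute log10: log10(63812600000000) = 13.804906
Multiply: SWL = 10 * 13.804906 = 138.05

138.05 dB


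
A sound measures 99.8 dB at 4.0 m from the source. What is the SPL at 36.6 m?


Given values:
  SPL1 = 99.8 dB, r1 = 4.0 m, r2 = 36.6 m
Formula: SPL2 = SPL1 - 20 * log10(r2 / r1)
Compute ratio: r2 / r1 = 36.6 / 4.0 = 9.15
Compute log10: log10(9.15) = 0.961421
Compute drop: 20 * 0.961421 = 19.2284
SPL2 = 99.8 - 19.2284 = 80.57

80.57 dB


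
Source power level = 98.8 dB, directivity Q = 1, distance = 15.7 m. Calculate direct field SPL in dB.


Given values:
  Lw = 98.8 dB, Q = 1, r = 15.7 m
Formula: SPL = Lw + 10 * log10(Q / (4 * pi * r^2))
Compute 4 * pi * r^2 = 4 * pi * 15.7^2 = 3097.4847
Compute Q / denom = 1 / 3097.4847 = 0.00032284
Compute 10 * log10(0.00032284) = -34.9101
SPL = 98.8 + (-34.9101) = 63.89

63.89 dB


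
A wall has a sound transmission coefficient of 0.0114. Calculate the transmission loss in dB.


Given values:
  tau = 0.0114
Formula: TL = 10 * log10(1 / tau)
Compute 1 / tau = 1 / 0.0114 = 87.7193
Compute log10(87.7193) = 1.943095
TL = 10 * 1.943095 = 19.43

19.43 dB


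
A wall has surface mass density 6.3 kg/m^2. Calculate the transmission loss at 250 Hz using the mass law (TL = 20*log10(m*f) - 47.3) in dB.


Given values:
  m = 6.3 kg/m^2, f = 250 Hz
Formula: TL = 20 * log10(m * f) - 47.3
Compute m * f = 6.3 * 250 = 1575.0
Compute log10(1575.0) = 3.197281
Compute 20 * 3.197281 = 63.9456
TL = 63.9456 - 47.3 = 16.65

16.65 dB


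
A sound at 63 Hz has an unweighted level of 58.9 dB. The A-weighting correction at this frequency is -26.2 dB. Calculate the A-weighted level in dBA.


Given values:
  SPL = 58.9 dB
  A-weighting at 63 Hz = -26.2 dB
Formula: L_A = SPL + A_weight
L_A = 58.9 + (-26.2)
L_A = 32.7

32.7 dBA


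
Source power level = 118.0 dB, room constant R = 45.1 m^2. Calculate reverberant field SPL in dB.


Given values:
  Lw = 118.0 dB, R = 45.1 m^2
Formula: SPL = Lw + 10 * log10(4 / R)
Compute 4 / R = 4 / 45.1 = 0.088692
Compute 10 * log10(0.088692) = -10.5212
SPL = 118.0 + (-10.5212) = 107.48

107.48 dB


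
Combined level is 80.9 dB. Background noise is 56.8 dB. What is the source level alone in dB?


Given values:
  L_total = 80.9 dB, L_bg = 56.8 dB
Formula: L_source = 10 * log10(10^(L_total/10) - 10^(L_bg/10))
Convert to linear:
  10^(80.9/10) = 123026877.0812
  10^(56.8/10) = 478630.0923
Difference: 123026877.0812 - 478630.0923 = 122548246.9889
L_source = 10 * log10(122548246.9889) = 80.88

80.88 dB


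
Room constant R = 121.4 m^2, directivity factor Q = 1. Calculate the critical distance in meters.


Given values:
  R = 121.4 m^2, Q = 1
Formula: d_c = 0.141 * sqrt(Q * R)
Compute Q * R = 1 * 121.4 = 121.4
Compute sqrt(121.4) = 11.0182
d_c = 0.141 * 11.0182 = 1.554

1.554 m


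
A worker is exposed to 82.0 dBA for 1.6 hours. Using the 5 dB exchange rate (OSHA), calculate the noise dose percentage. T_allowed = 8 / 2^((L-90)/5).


Given values:
  L = 82.0 dBA, T = 1.6 hours
Formula: T_allowed = 8 / 2^((L - 90) / 5)
Compute exponent: (82.0 - 90) / 5 = -1.6
Compute 2^(-1.6) = 0.329877
T_allowed = 8 / 0.329877 = 24.251463 hours
Dose = (T / T_allowed) * 100
Dose = (1.6 / 24.251463) * 100 = 6.6

6.6 %


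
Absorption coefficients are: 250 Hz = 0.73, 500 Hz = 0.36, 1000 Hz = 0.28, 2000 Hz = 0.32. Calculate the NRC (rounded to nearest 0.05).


Given values:
  a_250 = 0.73, a_500 = 0.36
  a_1000 = 0.28, a_2000 = 0.32
Formula: NRC = (a250 + a500 + a1000 + a2000) / 4
Sum = 0.73 + 0.36 + 0.28 + 0.32 = 1.69
NRC = 1.69 / 4 = 0.4225
Rounded to nearest 0.05: 0.4

0.4


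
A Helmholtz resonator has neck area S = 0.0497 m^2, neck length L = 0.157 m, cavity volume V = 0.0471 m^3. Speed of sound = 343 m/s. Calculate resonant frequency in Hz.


Given values:
  S = 0.0497 m^2, L = 0.157 m, V = 0.0471 m^3, c = 343 m/s
Formula: f = (c / (2*pi)) * sqrt(S / (V * L))
Compute V * L = 0.0471 * 0.157 = 0.0073947
Compute S / (V * L) = 0.0497 / 0.0073947 = 6.721
Compute sqrt(6.721) = 2.592489
Compute c / (2*pi) = 343 / 6.283185 = 54.590148
f = 54.590148 * 2.592489 = 141.52

141.52 Hz


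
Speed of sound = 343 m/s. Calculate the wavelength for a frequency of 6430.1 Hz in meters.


Given values:
  c = 343 m/s, f = 6430.1 Hz
Formula: lambda = c / f
lambda = 343 / 6430.1
lambda = 0.0533

0.0533 m


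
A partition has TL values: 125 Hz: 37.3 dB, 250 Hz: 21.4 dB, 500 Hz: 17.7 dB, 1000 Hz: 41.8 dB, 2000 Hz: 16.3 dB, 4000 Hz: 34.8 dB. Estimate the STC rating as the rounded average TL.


Given TL values at each frequency:
  125 Hz: 37.3 dB
  250 Hz: 21.4 dB
  500 Hz: 17.7 dB
  1000 Hz: 41.8 dB
  2000 Hz: 16.3 dB
  4000 Hz: 34.8 dB
Formula: STC ~ round(average of TL values)
Sum = 37.3 + 21.4 + 17.7 + 41.8 + 16.3 + 34.8 = 169.3
Average = 169.3 / 6 = 28.22
Rounded: 28

28


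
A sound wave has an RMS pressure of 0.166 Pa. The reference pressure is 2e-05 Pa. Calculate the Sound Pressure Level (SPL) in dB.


Given values:
  p = 0.166 Pa
  p_ref = 2e-05 Pa
Formula: SPL = 20 * log10(p / p_ref)
Compute ratio: p / p_ref = 0.166 / 2e-05 = 8300
Compute log10: log10(8300) = 3.919078
Multiply: SPL = 20 * 3.919078 = 78.38

78.38 dB


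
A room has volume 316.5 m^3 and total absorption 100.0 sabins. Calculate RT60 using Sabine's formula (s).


Given values:
  V = 316.5 m^3
  A = 100.0 sabins
Formula: RT60 = 0.161 * V / A
Numerator: 0.161 * 316.5 = 50.9565
RT60 = 50.9565 / 100.0 = 0.51

0.51 s


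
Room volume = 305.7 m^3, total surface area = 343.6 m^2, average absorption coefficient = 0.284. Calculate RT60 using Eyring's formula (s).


Given values:
  V = 305.7 m^3, S = 343.6 m^2, alpha = 0.284
Formula: RT60 = 0.161 * V / (-S * ln(1 - alpha))
Compute ln(1 - 0.284) = ln(0.716) = -0.334075
Denominator: -343.6 * -0.334075 = 114.7882
Numerator: 0.161 * 305.7 = 49.2177
RT60 = 49.2177 / 114.7882 = 0.429

0.429 s


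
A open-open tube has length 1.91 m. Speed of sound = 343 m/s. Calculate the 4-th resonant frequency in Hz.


Given values:
  Tube type: open-open, L = 1.91 m, c = 343 m/s, n = 4
Formula: f_n = n * c / (2 * L)
Compute 2 * L = 2 * 1.91 = 3.82
f = 4 * 343 / 3.82
f = 359.16

359.16 Hz


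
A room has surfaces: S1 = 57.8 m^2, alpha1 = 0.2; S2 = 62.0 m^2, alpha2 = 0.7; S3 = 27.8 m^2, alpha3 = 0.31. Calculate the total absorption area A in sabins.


Given surfaces:
  Surface 1: 57.8 * 0.2 = 11.56
  Surface 2: 62.0 * 0.7 = 43.4
  Surface 3: 27.8 * 0.31 = 8.618
Formula: A = sum(Si * alpha_i)
A = 11.56 + 43.4 + 8.618
A = 63.58

63.58 sabins


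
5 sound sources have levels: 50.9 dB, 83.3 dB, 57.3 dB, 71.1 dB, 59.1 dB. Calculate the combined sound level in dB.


Formula: L_total = 10 * log10( sum(10^(Li/10)) )
  Source 1: 10^(50.9/10) = 123026.8771
  Source 2: 10^(83.3/10) = 213796208.9502
  Source 3: 10^(57.3/10) = 537031.7964
  Source 4: 10^(71.1/10) = 12882495.5169
  Source 5: 10^(59.1/10) = 812830.5162
Sum of linear values = 228151593.6568
L_total = 10 * log10(228151593.6568) = 83.58

83.58 dB


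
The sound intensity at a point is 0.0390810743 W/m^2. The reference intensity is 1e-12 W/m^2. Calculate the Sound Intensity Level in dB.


Given values:
  I = 0.0390810743 W/m^2
  I_ref = 1e-12 W/m^2
Formula: SIL = 10 * log10(I / I_ref)
Compute ratio: I / I_ref = 39081074300
Compute log10: log10(39081074300) = 10.591966
Multiply: SIL = 10 * 10.591966 = 105.92

105.92 dB


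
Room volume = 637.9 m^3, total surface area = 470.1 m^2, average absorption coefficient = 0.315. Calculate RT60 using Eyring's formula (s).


Given values:
  V = 637.9 m^3, S = 470.1 m^2, alpha = 0.315
Formula: RT60 = 0.161 * V / (-S * ln(1 - alpha))
Compute ln(1 - 0.315) = ln(0.685) = -0.378336
Denominator: -470.1 * -0.378336 = 177.8558
Numerator: 0.161 * 637.9 = 102.7019
RT60 = 102.7019 / 177.8558 = 0.577

0.577 s


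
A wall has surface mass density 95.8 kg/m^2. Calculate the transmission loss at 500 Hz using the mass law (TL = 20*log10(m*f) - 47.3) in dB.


Given values:
  m = 95.8 kg/m^2, f = 500 Hz
Formula: TL = 20 * log10(m * f) - 47.3
Compute m * f = 95.8 * 500 = 47900.0
Compute log10(47900.0) = 4.680336
Compute 20 * 4.680336 = 93.6067
TL = 93.6067 - 47.3 = 46.31

46.31 dB


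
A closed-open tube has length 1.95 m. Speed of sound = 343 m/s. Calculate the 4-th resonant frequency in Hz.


Given values:
  Tube type: closed-open, L = 1.95 m, c = 343 m/s, n = 4
Formula: f_n = (2n - 1) * c / (4 * L)
Compute 2n - 1 = 2*4 - 1 = 7
Compute 4 * L = 4 * 1.95 = 7.8
f = 7 * 343 / 7.8
f = 307.82

307.82 Hz


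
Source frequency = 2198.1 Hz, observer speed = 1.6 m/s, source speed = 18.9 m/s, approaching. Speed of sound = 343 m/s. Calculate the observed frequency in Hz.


Given values:
  f_s = 2198.1 Hz, v_o = 1.6 m/s, v_s = 18.9 m/s
  Direction: approaching
Formula: f_o = f_s * (c + v_o) / (c - v_s)
Numerator: c + v_o = 343 + 1.6 = 344.6
Denominator: c - v_s = 343 - 18.9 = 324.1
f_o = 2198.1 * 344.6 / 324.1 = 2337.13

2337.13 Hz


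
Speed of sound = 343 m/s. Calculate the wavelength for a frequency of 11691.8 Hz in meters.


Given values:
  c = 343 m/s, f = 11691.8 Hz
Formula: lambda = c / f
lambda = 343 / 11691.8
lambda = 0.0293

0.0293 m


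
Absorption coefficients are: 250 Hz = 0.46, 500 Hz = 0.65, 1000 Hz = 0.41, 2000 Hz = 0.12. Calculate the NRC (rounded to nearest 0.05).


Given values:
  a_250 = 0.46, a_500 = 0.65
  a_1000 = 0.41, a_2000 = 0.12
Formula: NRC = (a250 + a500 + a1000 + a2000) / 4
Sum = 0.46 + 0.65 + 0.41 + 0.12 = 1.64
NRC = 1.64 / 4 = 0.41
Rounded to nearest 0.05: 0.4

0.4


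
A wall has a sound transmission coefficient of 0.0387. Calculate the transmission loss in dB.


Given values:
  tau = 0.0387
Formula: TL = 10 * log10(1 / tau)
Compute 1 / tau = 1 / 0.0387 = 25.8398
Compute log10(25.8398) = 1.412289
TL = 10 * 1.412289 = 14.12

14.12 dB


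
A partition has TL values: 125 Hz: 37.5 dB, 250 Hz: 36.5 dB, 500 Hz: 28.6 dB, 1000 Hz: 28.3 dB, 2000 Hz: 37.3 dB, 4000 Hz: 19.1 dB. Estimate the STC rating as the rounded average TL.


Given TL values at each frequency:
  125 Hz: 37.5 dB
  250 Hz: 36.5 dB
  500 Hz: 28.6 dB
  1000 Hz: 28.3 dB
  2000 Hz: 37.3 dB
  4000 Hz: 19.1 dB
Formula: STC ~ round(average of TL values)
Sum = 37.5 + 36.5 + 28.6 + 28.3 + 37.3 + 19.1 = 187.3
Average = 187.3 / 6 = 31.22
Rounded: 31

31


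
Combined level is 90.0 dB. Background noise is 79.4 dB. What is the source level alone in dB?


Given values:
  L_total = 90.0 dB, L_bg = 79.4 dB
Formula: L_source = 10 * log10(10^(L_total/10) - 10^(L_bg/10))
Convert to linear:
  10^(90.0/10) = 1000000000.0
  10^(79.4/10) = 87096358.9956
Difference: 1000000000.0 - 87096358.9956 = 912903641.0044
L_source = 10 * log10(912903641.0044) = 89.6

89.6 dB


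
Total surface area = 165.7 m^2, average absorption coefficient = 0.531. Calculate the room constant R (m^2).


Given values:
  S = 165.7 m^2, alpha = 0.531
Formula: R = S * alpha / (1 - alpha)
Numerator: 165.7 * 0.531 = 87.9867
Denominator: 1 - 0.531 = 0.469
R = 87.9867 / 0.469 = 187.6

187.6 m^2


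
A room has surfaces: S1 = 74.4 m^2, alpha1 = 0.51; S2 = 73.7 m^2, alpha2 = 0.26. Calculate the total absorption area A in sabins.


Given surfaces:
  Surface 1: 74.4 * 0.51 = 37.944
  Surface 2: 73.7 * 0.26 = 19.162
Formula: A = sum(Si * alpha_i)
A = 37.944 + 19.162
A = 57.11

57.11 sabins


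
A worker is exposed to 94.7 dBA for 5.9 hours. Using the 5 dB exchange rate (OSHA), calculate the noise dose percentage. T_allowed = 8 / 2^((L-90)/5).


Given values:
  L = 94.7 dBA, T = 5.9 hours
Formula: T_allowed = 8 / 2^((L - 90) / 5)
Compute exponent: (94.7 - 90) / 5 = 0.94
Compute 2^(0.94) = 1.918528
T_allowed = 8 / 1.918528 = 4.169864 hours
Dose = (T / T_allowed) * 100
Dose = (5.9 / 4.169864) * 100 = 141.49

141.49 %


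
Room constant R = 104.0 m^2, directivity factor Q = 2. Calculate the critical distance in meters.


Given values:
  R = 104.0 m^2, Q = 2
Formula: d_c = 0.141 * sqrt(Q * R)
Compute Q * R = 2 * 104.0 = 208.0
Compute sqrt(208.0) = 14.4222
d_c = 0.141 * 14.4222 = 2.034

2.034 m


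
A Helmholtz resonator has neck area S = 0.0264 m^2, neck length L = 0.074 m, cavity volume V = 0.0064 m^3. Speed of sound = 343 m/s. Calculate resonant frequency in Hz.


Given values:
  S = 0.0264 m^2, L = 0.074 m, V = 0.0064 m^3, c = 343 m/s
Formula: f = (c / (2*pi)) * sqrt(S / (V * L))
Compute V * L = 0.0064 * 0.074 = 0.0004736
Compute S / (V * L) = 0.0264 / 0.0004736 = 55.7432
Compute sqrt(55.7432) = 7.466137
Compute c / (2*pi) = 343 / 6.283185 = 54.590148
f = 54.590148 * 7.466137 = 407.58

407.58 Hz


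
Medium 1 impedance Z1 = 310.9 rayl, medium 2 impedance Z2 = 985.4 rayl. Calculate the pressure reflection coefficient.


Given values:
  Z1 = 310.9 rayl, Z2 = 985.4 rayl
Formula: R = (Z2 - Z1) / (Z2 + Z1)
Numerator: Z2 - Z1 = 985.4 - 310.9 = 674.5
Denominator: Z2 + Z1 = 985.4 + 310.9 = 1296.3
R = 674.5 / 1296.3 = 0.5203

0.5203


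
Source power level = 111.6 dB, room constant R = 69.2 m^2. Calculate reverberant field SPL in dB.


Given values:
  Lw = 111.6 dB, R = 69.2 m^2
Formula: SPL = Lw + 10 * log10(4 / R)
Compute 4 / R = 4 / 69.2 = 0.057803
Compute 10 * log10(0.057803) = -12.3805
SPL = 111.6 + (-12.3805) = 99.22

99.22 dB


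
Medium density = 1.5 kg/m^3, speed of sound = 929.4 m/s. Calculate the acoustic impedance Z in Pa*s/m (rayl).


Given values:
  rho = 1.5 kg/m^3
  c = 929.4 m/s
Formula: Z = rho * c
Z = 1.5 * 929.4
Z = 1394.1

1394.1 rayl


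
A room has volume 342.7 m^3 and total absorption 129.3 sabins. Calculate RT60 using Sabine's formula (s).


Given values:
  V = 342.7 m^3
  A = 129.3 sabins
Formula: RT60 = 0.161 * V / A
Numerator: 0.161 * 342.7 = 55.1747
RT60 = 55.1747 / 129.3 = 0.427

0.427 s


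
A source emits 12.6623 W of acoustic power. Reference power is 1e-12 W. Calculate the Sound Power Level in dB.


Given values:
  W = 12.6623 W
  W_ref = 1e-12 W
Formula: SWL = 10 * log10(W / W_ref)
Compute ratio: W / W_ref = 12662300000000
Compute log10: log10(12662300000000) = 13.102513
Multiply: SWL = 10 * 13.102513 = 131.03

131.03 dB


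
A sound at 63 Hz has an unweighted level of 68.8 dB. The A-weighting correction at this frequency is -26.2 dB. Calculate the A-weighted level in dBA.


Given values:
  SPL = 68.8 dB
  A-weighting at 63 Hz = -26.2 dB
Formula: L_A = SPL + A_weight
L_A = 68.8 + (-26.2)
L_A = 42.6

42.6 dBA


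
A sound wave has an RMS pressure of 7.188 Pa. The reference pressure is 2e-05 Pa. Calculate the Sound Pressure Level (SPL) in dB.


Given values:
  p = 7.188 Pa
  p_ref = 2e-05 Pa
Formula: SPL = 20 * log10(p / p_ref)
Compute ratio: p / p_ref = 7.188 / 2e-05 = 359400
Compute log10: log10(359400) = 5.555578
Multiply: SPL = 20 * 5.555578 = 111.11

111.11 dB


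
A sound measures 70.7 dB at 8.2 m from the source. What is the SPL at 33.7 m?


Given values:
  SPL1 = 70.7 dB, r1 = 8.2 m, r2 = 33.7 m
Formula: SPL2 = SPL1 - 20 * log10(r2 / r1)
Compute ratio: r2 / r1 = 33.7 / 8.2 = 4.1098
Compute log10: log10(4.1098) = 0.613821
Compute drop: 20 * 0.613821 = 12.2764
SPL2 = 70.7 - 12.2764 = 58.42

58.42 dB


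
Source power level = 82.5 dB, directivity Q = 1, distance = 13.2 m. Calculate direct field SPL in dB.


Given values:
  Lw = 82.5 dB, Q = 1, r = 13.2 m
Formula: SPL = Lw + 10 * log10(Q / (4 * pi * r^2))
Compute 4 * pi * r^2 = 4 * pi * 13.2^2 = 2189.5644
Compute Q / denom = 1 / 2189.5644 = 0.00045671
Compute 10 * log10(0.00045671) = -33.4036
SPL = 82.5 + (-33.4036) = 49.1

49.1 dB


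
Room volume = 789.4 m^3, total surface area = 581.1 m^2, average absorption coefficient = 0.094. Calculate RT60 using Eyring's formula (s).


Given values:
  V = 789.4 m^3, S = 581.1 m^2, alpha = 0.094
Formula: RT60 = 0.161 * V / (-S * ln(1 - alpha))
Compute ln(1 - 0.094) = ln(0.906) = -0.098716
Denominator: -581.1 * -0.098716 = 57.3639
Numerator: 0.161 * 789.4 = 127.0934
RT60 = 127.0934 / 57.3639 = 2.216

2.216 s


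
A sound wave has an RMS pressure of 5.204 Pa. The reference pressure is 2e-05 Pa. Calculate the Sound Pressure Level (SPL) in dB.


Given values:
  p = 5.204 Pa
  p_ref = 2e-05 Pa
Formula: SPL = 20 * log10(p / p_ref)
Compute ratio: p / p_ref = 5.204 / 2e-05 = 260200
Compute log10: log10(260200) = 5.415307
Multiply: SPL = 20 * 5.415307 = 108.31

108.31 dB


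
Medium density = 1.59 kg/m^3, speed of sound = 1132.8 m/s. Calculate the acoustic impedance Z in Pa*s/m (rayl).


Given values:
  rho = 1.59 kg/m^3
  c = 1132.8 m/s
Formula: Z = rho * c
Z = 1.59 * 1132.8
Z = 1801.15

1801.15 rayl


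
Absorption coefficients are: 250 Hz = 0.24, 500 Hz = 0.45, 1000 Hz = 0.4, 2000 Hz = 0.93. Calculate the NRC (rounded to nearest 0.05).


Given values:
  a_250 = 0.24, a_500 = 0.45
  a_1000 = 0.4, a_2000 = 0.93
Formula: NRC = (a250 + a500 + a1000 + a2000) / 4
Sum = 0.24 + 0.45 + 0.4 + 0.93 = 2.02
NRC = 2.02 / 4 = 0.505
Rounded to nearest 0.05: 0.5

0.5


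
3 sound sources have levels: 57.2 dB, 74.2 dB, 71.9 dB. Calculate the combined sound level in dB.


Formula: L_total = 10 * log10( sum(10^(Li/10)) )
  Source 1: 10^(57.2/10) = 524807.4602
  Source 2: 10^(74.2/10) = 26302679.919
  Source 3: 10^(71.9/10) = 15488166.1891
Sum of linear values = 42315653.5683
L_total = 10 * log10(42315653.5683) = 76.27

76.27 dB


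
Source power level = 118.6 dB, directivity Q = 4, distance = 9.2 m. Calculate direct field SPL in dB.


Given values:
  Lw = 118.6 dB, Q = 4, r = 9.2 m
Formula: SPL = Lw + 10 * log10(Q / (4 * pi * r^2))
Compute 4 * pi * r^2 = 4 * pi * 9.2^2 = 1063.6176
Compute Q / denom = 4 / 1063.6176 = 0.00376075
Compute 10 * log10(0.00376075) = -24.2473
SPL = 118.6 + (-24.2473) = 94.35

94.35 dB


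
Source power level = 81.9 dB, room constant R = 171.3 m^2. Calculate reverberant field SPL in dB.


Given values:
  Lw = 81.9 dB, R = 171.3 m^2
Formula: SPL = Lw + 10 * log10(4 / R)
Compute 4 / R = 4 / 171.3 = 0.023351
Compute 10 * log10(0.023351) = -16.3169
SPL = 81.9 + (-16.3169) = 65.58

65.58 dB


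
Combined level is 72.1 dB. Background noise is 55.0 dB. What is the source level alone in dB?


Given values:
  L_total = 72.1 dB, L_bg = 55.0 dB
Formula: L_source = 10 * log10(10^(L_total/10) - 10^(L_bg/10))
Convert to linear:
  10^(72.1/10) = 16218100.9736
  10^(55.0/10) = 316227.766
Difference: 16218100.9736 - 316227.766 = 15901873.2076
L_source = 10 * log10(15901873.2076) = 72.01

72.01 dB


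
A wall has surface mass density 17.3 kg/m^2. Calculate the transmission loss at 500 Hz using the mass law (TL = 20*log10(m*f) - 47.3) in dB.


Given values:
  m = 17.3 kg/m^2, f = 500 Hz
Formula: TL = 20 * log10(m * f) - 47.3
Compute m * f = 17.3 * 500 = 8650.0
Compute log10(8650.0) = 3.937016
Compute 20 * 3.937016 = 78.7403
TL = 78.7403 - 47.3 = 31.44

31.44 dB


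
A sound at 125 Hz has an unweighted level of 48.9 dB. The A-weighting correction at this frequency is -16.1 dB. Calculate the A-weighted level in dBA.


Given values:
  SPL = 48.9 dB
  A-weighting at 125 Hz = -16.1 dB
Formula: L_A = SPL + A_weight
L_A = 48.9 + (-16.1)
L_A = 32.8

32.8 dBA


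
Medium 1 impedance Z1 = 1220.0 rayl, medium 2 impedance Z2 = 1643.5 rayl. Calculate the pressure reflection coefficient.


Given values:
  Z1 = 1220.0 rayl, Z2 = 1643.5 rayl
Formula: R = (Z2 - Z1) / (Z2 + Z1)
Numerator: Z2 - Z1 = 1643.5 - 1220.0 = 423.5
Denominator: Z2 + Z1 = 1643.5 + 1220.0 = 2863.5
R = 423.5 / 2863.5 = 0.1479

0.1479


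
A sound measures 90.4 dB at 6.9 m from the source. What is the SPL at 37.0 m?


Given values:
  SPL1 = 90.4 dB, r1 = 6.9 m, r2 = 37.0 m
Formula: SPL2 = SPL1 - 20 * log10(r2 / r1)
Compute ratio: r2 / r1 = 37.0 / 6.9 = 5.3623
Compute log10: log10(5.3623) = 0.729351
Compute drop: 20 * 0.729351 = 14.587
SPL2 = 90.4 - 14.587 = 75.81

75.81 dB


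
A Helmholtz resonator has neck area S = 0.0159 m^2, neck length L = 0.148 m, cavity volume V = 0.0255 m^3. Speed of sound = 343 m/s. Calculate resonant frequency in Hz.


Given values:
  S = 0.0159 m^2, L = 0.148 m, V = 0.0255 m^3, c = 343 m/s
Formula: f = (c / (2*pi)) * sqrt(S / (V * L))
Compute V * L = 0.0255 * 0.148 = 0.003774
Compute S / (V * L) = 0.0159 / 0.003774 = 4.213
Compute sqrt(4.213) = 2.052559
Compute c / (2*pi) = 343 / 6.283185 = 54.590148
f = 54.590148 * 2.052559 = 112.05

112.05 Hz


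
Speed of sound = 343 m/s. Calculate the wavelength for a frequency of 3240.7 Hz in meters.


Given values:
  c = 343 m/s, f = 3240.7 Hz
Formula: lambda = c / f
lambda = 343 / 3240.7
lambda = 0.1058

0.1058 m


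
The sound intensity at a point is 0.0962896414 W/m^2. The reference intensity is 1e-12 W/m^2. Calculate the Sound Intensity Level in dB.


Given values:
  I = 0.0962896414 W/m^2
  I_ref = 1e-12 W/m^2
Formula: SIL = 10 * log10(I / I_ref)
Compute ratio: I / I_ref = 96289641400
Compute log10: log10(96289641400) = 10.98358
Multiply: SIL = 10 * 10.98358 = 109.84

109.84 dB


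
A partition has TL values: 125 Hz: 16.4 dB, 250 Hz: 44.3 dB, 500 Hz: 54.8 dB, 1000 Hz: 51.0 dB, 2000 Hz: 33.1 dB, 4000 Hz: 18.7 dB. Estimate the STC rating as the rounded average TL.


Given TL values at each frequency:
  125 Hz: 16.4 dB
  250 Hz: 44.3 dB
  500 Hz: 54.8 dB
  1000 Hz: 51.0 dB
  2000 Hz: 33.1 dB
  4000 Hz: 18.7 dB
Formula: STC ~ round(average of TL values)
Sum = 16.4 + 44.3 + 54.8 + 51.0 + 33.1 + 18.7 = 218.3
Average = 218.3 / 6 = 36.38
Rounded: 36

36


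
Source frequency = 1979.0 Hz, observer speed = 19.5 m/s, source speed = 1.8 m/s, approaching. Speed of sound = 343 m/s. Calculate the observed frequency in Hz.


Given values:
  f_s = 1979.0 Hz, v_o = 19.5 m/s, v_s = 1.8 m/s
  Direction: approaching
Formula: f_o = f_s * (c + v_o) / (c - v_s)
Numerator: c + v_o = 343 + 19.5 = 362.5
Denominator: c - v_s = 343 - 1.8 = 341.2
f_o = 1979.0 * 362.5 / 341.2 = 2102.54

2102.54 Hz


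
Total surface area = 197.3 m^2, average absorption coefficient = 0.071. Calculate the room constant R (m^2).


Given values:
  S = 197.3 m^2, alpha = 0.071
Formula: R = S * alpha / (1 - alpha)
Numerator: 197.3 * 0.071 = 14.0083
Denominator: 1 - 0.071 = 0.929
R = 14.0083 / 0.929 = 15.08

15.08 m^2


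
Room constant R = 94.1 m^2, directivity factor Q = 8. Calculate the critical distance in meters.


Given values:
  R = 94.1 m^2, Q = 8
Formula: d_c = 0.141 * sqrt(Q * R)
Compute Q * R = 8 * 94.1 = 752.8
Compute sqrt(752.8) = 27.4372
d_c = 0.141 * 27.4372 = 3.869

3.869 m


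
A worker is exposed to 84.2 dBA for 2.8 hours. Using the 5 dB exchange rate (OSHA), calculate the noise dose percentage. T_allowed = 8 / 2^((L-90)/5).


Given values:
  L = 84.2 dBA, T = 2.8 hours
Formula: T_allowed = 8 / 2^((L - 90) / 5)
Compute exponent: (84.2 - 90) / 5 = -1.16
Compute 2^(-1.16) = 0.447513
T_allowed = 8 / 0.447513 = 17.876576 hours
Dose = (T / T_allowed) * 100
Dose = (2.8 / 17.876576) * 100 = 15.66

15.66 %


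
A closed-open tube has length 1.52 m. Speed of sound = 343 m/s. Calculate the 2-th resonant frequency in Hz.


Given values:
  Tube type: closed-open, L = 1.52 m, c = 343 m/s, n = 2
Formula: f_n = (2n - 1) * c / (4 * L)
Compute 2n - 1 = 2*2 - 1 = 3
Compute 4 * L = 4 * 1.52 = 6.08
f = 3 * 343 / 6.08
f = 169.24

169.24 Hz


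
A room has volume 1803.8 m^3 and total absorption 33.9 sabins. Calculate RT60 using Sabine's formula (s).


Given values:
  V = 1803.8 m^3
  A = 33.9 sabins
Formula: RT60 = 0.161 * V / A
Numerator: 0.161 * 1803.8 = 290.4118
RT60 = 290.4118 / 33.9 = 8.567

8.567 s


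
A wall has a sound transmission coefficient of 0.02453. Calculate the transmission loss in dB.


Given values:
  tau = 0.02453
Formula: TL = 10 * log10(1 / tau)
Compute 1 / tau = 1 / 0.02453 = 40.7664
Compute log10(40.7664) = 1.610302
TL = 10 * 1.610302 = 16.1

16.1 dB


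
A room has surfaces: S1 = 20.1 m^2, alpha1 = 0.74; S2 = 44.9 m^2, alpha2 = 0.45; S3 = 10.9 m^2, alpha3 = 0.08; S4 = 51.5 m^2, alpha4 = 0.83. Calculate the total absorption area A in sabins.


Given surfaces:
  Surface 1: 20.1 * 0.74 = 14.874
  Surface 2: 44.9 * 0.45 = 20.205
  Surface 3: 10.9 * 0.08 = 0.872
  Surface 4: 51.5 * 0.83 = 42.745
Formula: A = sum(Si * alpha_i)
A = 14.874 + 20.205 + 0.872 + 42.745
A = 78.7

78.7 sabins


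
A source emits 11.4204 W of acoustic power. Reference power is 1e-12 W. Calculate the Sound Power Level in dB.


Given values:
  W = 11.4204 W
  W_ref = 1e-12 W
Formula: SWL = 10 * log10(W / W_ref)
Compute ratio: W / W_ref = 11420400000000
Compute log10: log10(11420400000000) = 13.057681
Multiply: SWL = 10 * 13.057681 = 130.58

130.58 dB


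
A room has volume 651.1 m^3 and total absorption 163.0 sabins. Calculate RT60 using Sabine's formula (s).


Given values:
  V = 651.1 m^3
  A = 163.0 sabins
Formula: RT60 = 0.161 * V / A
Numerator: 0.161 * 651.1 = 104.8271
RT60 = 104.8271 / 163.0 = 0.643

0.643 s


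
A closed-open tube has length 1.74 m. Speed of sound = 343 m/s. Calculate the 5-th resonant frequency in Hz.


Given values:
  Tube type: closed-open, L = 1.74 m, c = 343 m/s, n = 5
Formula: f_n = (2n - 1) * c / (4 * L)
Compute 2n - 1 = 2*5 - 1 = 9
Compute 4 * L = 4 * 1.74 = 6.96
f = 9 * 343 / 6.96
f = 443.53

443.53 Hz


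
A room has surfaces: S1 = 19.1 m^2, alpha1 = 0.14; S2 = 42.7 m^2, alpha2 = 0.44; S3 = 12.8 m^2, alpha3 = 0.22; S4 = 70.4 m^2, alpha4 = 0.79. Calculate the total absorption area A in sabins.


Given surfaces:
  Surface 1: 19.1 * 0.14 = 2.674
  Surface 2: 42.7 * 0.44 = 18.788
  Surface 3: 12.8 * 0.22 = 2.816
  Surface 4: 70.4 * 0.79 = 55.616
Formula: A = sum(Si * alpha_i)
A = 2.674 + 18.788 + 2.816 + 55.616
A = 79.89

79.89 sabins


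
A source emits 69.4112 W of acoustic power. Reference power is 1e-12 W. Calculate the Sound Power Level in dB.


Given values:
  W = 69.4112 W
  W_ref = 1e-12 W
Formula: SWL = 10 * log10(W / W_ref)
Compute ratio: W / W_ref = 69411200000000
Compute log10: log10(69411200000000) = 13.84143
Multiply: SWL = 10 * 13.84143 = 138.41

138.41 dB


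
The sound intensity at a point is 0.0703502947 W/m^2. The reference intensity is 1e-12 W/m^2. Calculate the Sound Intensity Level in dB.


Given values:
  I = 0.0703502947 W/m^2
  I_ref = 1e-12 W/m^2
Formula: SIL = 10 * log10(I / I_ref)
Compute ratio: I / I_ref = 70350294700
Compute log10: log10(70350294700) = 10.847266
Multiply: SIL = 10 * 10.847266 = 108.47

108.47 dB


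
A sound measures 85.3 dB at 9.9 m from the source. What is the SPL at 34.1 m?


Given values:
  SPL1 = 85.3 dB, r1 = 9.9 m, r2 = 34.1 m
Formula: SPL2 = SPL1 - 20 * log10(r2 / r1)
Compute ratio: r2 / r1 = 34.1 / 9.9 = 3.4444
Compute log10: log10(3.4444) = 0.537114
Compute drop: 20 * 0.537114 = 10.7423
SPL2 = 85.3 - 10.7423 = 74.56

74.56 dB


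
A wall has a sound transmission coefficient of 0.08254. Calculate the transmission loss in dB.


Given values:
  tau = 0.08254
Formula: TL = 10 * log10(1 / tau)
Compute 1 / tau = 1 / 0.08254 = 12.1153
Compute log10(12.1153) = 1.083334
TL = 10 * 1.083334 = 10.83

10.83 dB


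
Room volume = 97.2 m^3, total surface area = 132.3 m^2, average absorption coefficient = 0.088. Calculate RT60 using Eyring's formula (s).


Given values:
  V = 97.2 m^3, S = 132.3 m^2, alpha = 0.088
Formula: RT60 = 0.161 * V / (-S * ln(1 - alpha))
Compute ln(1 - 0.088) = ln(0.912) = -0.092115
Denominator: -132.3 * -0.092115 = 12.1868
Numerator: 0.161 * 97.2 = 15.6492
RT60 = 15.6492 / 12.1868 = 1.284

1.284 s


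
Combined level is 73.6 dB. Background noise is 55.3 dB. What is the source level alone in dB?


Given values:
  L_total = 73.6 dB, L_bg = 55.3 dB
Formula: L_source = 10 * log10(10^(L_total/10) - 10^(L_bg/10))
Convert to linear:
  10^(73.6/10) = 22908676.5277
  10^(55.3/10) = 338844.1561
Difference: 22908676.5277 - 338844.1561 = 22569832.3716
L_source = 10 * log10(22569832.3716) = 73.54

73.54 dB


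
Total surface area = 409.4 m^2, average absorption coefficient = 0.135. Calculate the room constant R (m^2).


Given values:
  S = 409.4 m^2, alpha = 0.135
Formula: R = S * alpha / (1 - alpha)
Numerator: 409.4 * 0.135 = 55.269
Denominator: 1 - 0.135 = 0.865
R = 55.269 / 0.865 = 63.89

63.89 m^2


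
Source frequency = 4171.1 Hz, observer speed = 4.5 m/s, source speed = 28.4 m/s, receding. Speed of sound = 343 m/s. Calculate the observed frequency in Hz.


Given values:
  f_s = 4171.1 Hz, v_o = 4.5 m/s, v_s = 28.4 m/s
  Direction: receding
Formula: f_o = f_s * (c - v_o) / (c + v_s)
Numerator: c - v_o = 343 - 4.5 = 338.5
Denominator: c + v_s = 343 + 28.4 = 371.4
f_o = 4171.1 * 338.5 / 371.4 = 3801.61

3801.61 Hz


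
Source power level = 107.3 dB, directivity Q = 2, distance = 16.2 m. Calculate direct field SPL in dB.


Given values:
  Lw = 107.3 dB, Q = 2, r = 16.2 m
Formula: SPL = Lw + 10 * log10(Q / (4 * pi * r^2))
Compute 4 * pi * r^2 = 4 * pi * 16.2^2 = 3297.9183
Compute Q / denom = 2 / 3297.9183 = 0.00060644
Compute 10 * log10(0.00060644) = -32.1721
SPL = 107.3 + (-32.1721) = 75.13

75.13 dB


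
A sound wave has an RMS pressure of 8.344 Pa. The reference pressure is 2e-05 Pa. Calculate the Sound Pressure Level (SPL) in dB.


Given values:
  p = 8.344 Pa
  p_ref = 2e-05 Pa
Formula: SPL = 20 * log10(p / p_ref)
Compute ratio: p / p_ref = 8.344 / 2e-05 = 417200
Compute log10: log10(417200) = 5.620344
Multiply: SPL = 20 * 5.620344 = 112.41

112.41 dB


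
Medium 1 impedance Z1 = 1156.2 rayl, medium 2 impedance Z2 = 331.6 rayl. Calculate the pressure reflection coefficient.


Given values:
  Z1 = 1156.2 rayl, Z2 = 331.6 rayl
Formula: R = (Z2 - Z1) / (Z2 + Z1)
Numerator: Z2 - Z1 = 331.6 - 1156.2 = -824.6
Denominator: Z2 + Z1 = 331.6 + 1156.2 = 1487.8
R = -824.6 / 1487.8 = -0.5542

-0.5542


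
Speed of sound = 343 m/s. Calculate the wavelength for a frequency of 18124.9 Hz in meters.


Given values:
  c = 343 m/s, f = 18124.9 Hz
Formula: lambda = c / f
lambda = 343 / 18124.9
lambda = 0.0189

0.0189 m


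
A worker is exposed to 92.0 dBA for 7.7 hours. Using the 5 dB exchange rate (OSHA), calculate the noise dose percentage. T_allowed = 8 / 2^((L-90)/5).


Given values:
  L = 92.0 dBA, T = 7.7 hours
Formula: T_allowed = 8 / 2^((L - 90) / 5)
Compute exponent: (92.0 - 90) / 5 = 0.4
Compute 2^(0.4) = 1.319508
T_allowed = 8 / 1.319508 = 6.062866 hours
Dose = (T / T_allowed) * 100
Dose = (7.7 / 6.062866) * 100 = 127.0

127.0 %


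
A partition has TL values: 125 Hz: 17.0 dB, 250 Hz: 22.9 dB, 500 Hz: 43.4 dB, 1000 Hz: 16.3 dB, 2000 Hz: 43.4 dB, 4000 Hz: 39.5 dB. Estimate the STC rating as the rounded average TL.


Given TL values at each frequency:
  125 Hz: 17.0 dB
  250 Hz: 22.9 dB
  500 Hz: 43.4 dB
  1000 Hz: 16.3 dB
  2000 Hz: 43.4 dB
  4000 Hz: 39.5 dB
Formula: STC ~ round(average of TL values)
Sum = 17.0 + 22.9 + 43.4 + 16.3 + 43.4 + 39.5 = 182.5
Average = 182.5 / 6 = 30.42
Rounded: 30

30


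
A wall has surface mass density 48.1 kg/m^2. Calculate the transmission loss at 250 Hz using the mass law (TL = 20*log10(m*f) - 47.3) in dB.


Given values:
  m = 48.1 kg/m^2, f = 250 Hz
Formula: TL = 20 * log10(m * f) - 47.3
Compute m * f = 48.1 * 250 = 12025.0
Compute log10(12025.0) = 4.080085
Compute 20 * 4.080085 = 81.6017
TL = 81.6017 - 47.3 = 34.3

34.3 dB


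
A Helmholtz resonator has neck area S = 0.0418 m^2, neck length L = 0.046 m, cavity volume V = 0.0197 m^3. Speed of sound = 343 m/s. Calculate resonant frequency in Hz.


Given values:
  S = 0.0418 m^2, L = 0.046 m, V = 0.0197 m^3, c = 343 m/s
Formula: f = (c / (2*pi)) * sqrt(S / (V * L))
Compute V * L = 0.0197 * 0.046 = 0.0009062
Compute S / (V * L) = 0.0418 / 0.0009062 = 46.1267
Compute sqrt(46.1267) = 6.791664
Compute c / (2*pi) = 343 / 6.283185 = 54.590148
f = 54.590148 * 6.791664 = 370.76

370.76 Hz


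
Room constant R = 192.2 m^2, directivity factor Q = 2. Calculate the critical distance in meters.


Given values:
  R = 192.2 m^2, Q = 2
Formula: d_c = 0.141 * sqrt(Q * R)
Compute Q * R = 2 * 192.2 = 384.4
Compute sqrt(384.4) = 19.6061
d_c = 0.141 * 19.6061 = 2.764

2.764 m


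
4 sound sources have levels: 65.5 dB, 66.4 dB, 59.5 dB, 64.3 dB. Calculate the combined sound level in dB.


Formula: L_total = 10 * log10( sum(10^(Li/10)) )
  Source 1: 10^(65.5/10) = 3548133.8923
  Source 2: 10^(66.4/10) = 4365158.3224
  Source 3: 10^(59.5/10) = 891250.9381
  Source 4: 10^(64.3/10) = 2691534.8039
Sum of linear values = 11496077.9567
L_total = 10 * log10(11496077.9567) = 70.61

70.61 dB


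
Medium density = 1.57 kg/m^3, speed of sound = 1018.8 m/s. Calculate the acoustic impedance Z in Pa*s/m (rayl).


Given values:
  rho = 1.57 kg/m^3
  c = 1018.8 m/s
Formula: Z = rho * c
Z = 1.57 * 1018.8
Z = 1599.52

1599.52 rayl


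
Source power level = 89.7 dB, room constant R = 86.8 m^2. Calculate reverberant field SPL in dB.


Given values:
  Lw = 89.7 dB, R = 86.8 m^2
Formula: SPL = Lw + 10 * log10(4 / R)
Compute 4 / R = 4 / 86.8 = 0.046083
Compute 10 * log10(0.046083) = -13.3646
SPL = 89.7 + (-13.3646) = 76.34

76.34 dB


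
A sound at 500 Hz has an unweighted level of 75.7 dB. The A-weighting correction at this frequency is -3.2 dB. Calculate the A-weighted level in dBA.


Given values:
  SPL = 75.7 dB
  A-weighting at 500 Hz = -3.2 dB
Formula: L_A = SPL + A_weight
L_A = 75.7 + (-3.2)
L_A = 72.5

72.5 dBA


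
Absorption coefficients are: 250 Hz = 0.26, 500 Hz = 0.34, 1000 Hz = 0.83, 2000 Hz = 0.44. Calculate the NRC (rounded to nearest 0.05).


Given values:
  a_250 = 0.26, a_500 = 0.34
  a_1000 = 0.83, a_2000 = 0.44
Formula: NRC = (a250 + a500 + a1000 + a2000) / 4
Sum = 0.26 + 0.34 + 0.83 + 0.44 = 1.87
NRC = 1.87 / 4 = 0.4675
Rounded to nearest 0.05: 0.45

0.45


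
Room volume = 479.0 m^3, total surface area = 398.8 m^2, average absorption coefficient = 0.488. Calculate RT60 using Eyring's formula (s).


Given values:
  V = 479.0 m^3, S = 398.8 m^2, alpha = 0.488
Formula: RT60 = 0.161 * V / (-S * ln(1 - alpha))
Compute ln(1 - 0.488) = ln(0.512) = -0.669431
Denominator: -398.8 * -0.669431 = 266.9691
Numerator: 0.161 * 479.0 = 77.119
RT60 = 77.119 / 266.9691 = 0.289

0.289 s
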